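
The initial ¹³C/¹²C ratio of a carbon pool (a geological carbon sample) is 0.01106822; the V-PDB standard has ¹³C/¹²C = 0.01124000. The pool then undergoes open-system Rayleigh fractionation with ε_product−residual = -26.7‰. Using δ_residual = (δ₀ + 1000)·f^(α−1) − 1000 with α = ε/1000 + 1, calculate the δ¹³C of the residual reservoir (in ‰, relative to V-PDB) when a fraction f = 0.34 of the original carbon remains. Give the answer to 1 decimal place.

δ₀ = (0.01106822/0.01124000 − 1)×1000 = (0.984717 − 1)×1000 = -15.283‰
α − 1 = ε/1000 = -0.0267
f^(α−1) = 0.34^(-0.0267) = 1.029223
δ_res = (-15.283 + 1000) × 1.029223 − 1000 = 1013.494 − 1000 = 13.49‰

13.5‰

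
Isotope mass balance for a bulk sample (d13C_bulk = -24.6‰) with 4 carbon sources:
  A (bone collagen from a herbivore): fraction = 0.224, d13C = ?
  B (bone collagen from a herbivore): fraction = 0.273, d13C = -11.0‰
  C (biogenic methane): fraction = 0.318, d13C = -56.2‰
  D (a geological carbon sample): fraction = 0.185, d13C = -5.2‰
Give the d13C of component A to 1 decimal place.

Isotope mass balance: δ_bulk = Σ fᵢ·δᵢ.
-24.6 = 0.224×δ_A + 0.273×(-11.0) + 0.318×(-56.2) + 0.185×(-5.2)
0.224·δ_A = -24.6 − (-21.837) = -2.763
δ_A = -2.763 / 0.224 = -12.34‰

-12.3‰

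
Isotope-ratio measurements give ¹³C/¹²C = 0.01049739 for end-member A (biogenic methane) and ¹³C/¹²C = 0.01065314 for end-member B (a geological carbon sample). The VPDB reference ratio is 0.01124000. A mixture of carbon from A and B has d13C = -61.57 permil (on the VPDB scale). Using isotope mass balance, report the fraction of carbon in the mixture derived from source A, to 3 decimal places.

0.675

δ_A = (0.01049739/0.01124000 − 1)×1000 = (0.933931 − 1)×1000 = -66.069 permil
δ_B = (0.01065314/0.01124000 − 1)×1000 = (0.947788 − 1)×1000 = -52.212 permil
f_A = (δ_mix − δ_B)/(δ_A − δ_B) = (-61.57 − (-52.212))/(-66.069 − (-52.212))
f_A = -9.358 / -13.857 = 0.6754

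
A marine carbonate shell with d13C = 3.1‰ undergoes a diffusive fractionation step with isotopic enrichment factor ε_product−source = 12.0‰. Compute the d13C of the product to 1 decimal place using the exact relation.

To first order, δ_product ≈ δ_source + ε = 15.1‰.
Exactly, δ_product = (δ_source + 1000)·(ε/1000 + 1) − 1000.
δ_product = (3.1 + 1000) × (12.0/1000 + 1) − 1000
δ_product = 15.14‰

15.1‰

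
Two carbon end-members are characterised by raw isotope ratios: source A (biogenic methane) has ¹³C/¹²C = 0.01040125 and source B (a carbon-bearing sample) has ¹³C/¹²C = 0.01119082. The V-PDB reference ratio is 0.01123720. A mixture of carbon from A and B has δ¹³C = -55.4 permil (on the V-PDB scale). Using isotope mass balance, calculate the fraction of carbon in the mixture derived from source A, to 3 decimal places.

0.730

δ_A = (0.01040125/0.01123720 − 1)×1000 = (0.925609 − 1)×1000 = -74.391 permil
δ_B = (0.01119082/0.01123720 − 1)×1000 = (0.995873 − 1)×1000 = -4.127 permil
f_A = (δ_mix − δ_B)/(δ_A − δ_B) = (-55.4 − (-4.127))/(-74.391 − (-4.127))
f_A = -51.273 / -70.264 = 0.7297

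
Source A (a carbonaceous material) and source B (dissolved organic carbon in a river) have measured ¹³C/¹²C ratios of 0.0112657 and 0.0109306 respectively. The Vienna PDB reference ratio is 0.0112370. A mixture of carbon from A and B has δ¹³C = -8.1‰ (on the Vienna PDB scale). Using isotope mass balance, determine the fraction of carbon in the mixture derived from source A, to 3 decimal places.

0.643

δ_A = (0.0112657/0.0112370 − 1)×1000 = (1.002554 − 1)×1000 = 2.554‰
δ_B = (0.0109306/0.0112370 − 1)×1000 = (0.972733 − 1)×1000 = -27.267‰
f_A = (δ_mix − δ_B)/(δ_A − δ_B) = (-8.1 − (-27.267))/(2.554 − (-27.267))
f_A = 19.167 / 29.821 = 0.6427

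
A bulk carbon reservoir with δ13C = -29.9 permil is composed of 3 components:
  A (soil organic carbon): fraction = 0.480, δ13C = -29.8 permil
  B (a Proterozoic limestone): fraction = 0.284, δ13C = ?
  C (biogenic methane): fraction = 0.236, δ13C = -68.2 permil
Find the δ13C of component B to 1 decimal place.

1.8 permil

Isotope mass balance: δ_bulk = Σ fᵢ·δᵢ.
-29.9 = 0.480×(-29.8) + 0.284×δ_B + 0.236×(-68.2)
0.284·δ_B = -29.9 − (-30.399) = 0.499
δ_B = 0.499 / 0.284 = 1.76 permil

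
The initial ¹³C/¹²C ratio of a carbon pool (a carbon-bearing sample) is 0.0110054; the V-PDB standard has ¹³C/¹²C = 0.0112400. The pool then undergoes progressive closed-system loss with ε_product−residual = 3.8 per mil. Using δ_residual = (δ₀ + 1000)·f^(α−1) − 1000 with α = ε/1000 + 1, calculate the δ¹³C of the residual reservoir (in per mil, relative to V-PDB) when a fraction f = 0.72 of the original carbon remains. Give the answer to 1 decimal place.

δ₀ = (0.0110054/0.0112400 − 1)×1000 = (0.979128 − 1)×1000 = -20.872 per mil
α − 1 = ε/1000 = 0.0038
f^(α−1) = 0.72^(0.0038) = 0.998752
δ_res = (-20.872 + 1000) × 0.998752 − 1000 = 977.907 − 1000 = -22.09 per mil

-22.1 per mil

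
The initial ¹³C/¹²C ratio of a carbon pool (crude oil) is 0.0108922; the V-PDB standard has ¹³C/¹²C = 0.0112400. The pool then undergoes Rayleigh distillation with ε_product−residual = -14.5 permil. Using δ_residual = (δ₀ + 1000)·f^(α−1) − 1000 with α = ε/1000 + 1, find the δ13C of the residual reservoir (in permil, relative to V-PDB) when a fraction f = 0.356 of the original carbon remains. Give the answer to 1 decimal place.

δ₀ = (0.0108922/0.0112400 − 1)×1000 = (0.969057 − 1)×1000 = -30.943 permil
α − 1 = ε/1000 = -0.0145
f^(α−1) = 0.356^(-0.0145) = 1.015089
δ_res = (-30.943 + 1000) × 1.015089 − 1000 = 983.679 − 1000 = -16.32 permil

-16.3 permil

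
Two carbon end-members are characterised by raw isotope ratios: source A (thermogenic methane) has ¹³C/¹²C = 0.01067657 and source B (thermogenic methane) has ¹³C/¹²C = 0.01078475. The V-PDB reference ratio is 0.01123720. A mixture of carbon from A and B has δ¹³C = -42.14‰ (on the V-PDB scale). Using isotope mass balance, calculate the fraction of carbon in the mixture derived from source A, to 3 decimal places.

0.195

δ_A = (0.01067657/0.01123720 − 1)×1000 = (0.950109 − 1)×1000 = -49.891‰
δ_B = (0.01078475/0.01123720 − 1)×1000 = (0.959736 − 1)×1000 = -40.264‰
f_A = (δ_mix − δ_B)/(δ_A − δ_B) = (-42.14 − (-40.264))/(-49.891 − (-40.264))
f_A = -1.876 / -9.627 = 0.1949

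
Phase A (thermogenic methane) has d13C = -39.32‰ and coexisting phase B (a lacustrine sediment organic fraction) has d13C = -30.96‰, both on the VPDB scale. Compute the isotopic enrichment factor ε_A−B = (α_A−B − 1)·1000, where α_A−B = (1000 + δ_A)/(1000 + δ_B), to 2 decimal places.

α_A−B = (1000 + -39.32) / (1000 + -30.96) = 960.68 / 969.04 = 0.991373
ε_A−B = (0.991373 − 1) × 1000 = -8.627‰
(The approximation ε ≈ δ_A − δ_B would give -8.36‰.)

-8.63‰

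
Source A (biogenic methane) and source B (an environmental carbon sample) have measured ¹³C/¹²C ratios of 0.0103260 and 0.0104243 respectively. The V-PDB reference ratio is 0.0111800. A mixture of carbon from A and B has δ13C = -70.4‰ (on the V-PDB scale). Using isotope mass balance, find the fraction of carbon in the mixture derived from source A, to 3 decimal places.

δ_A = (0.0103260/0.0111800 − 1)×1000 = (0.923614 − 1)×1000 = -76.386‰
δ_B = (0.0104243/0.0111800 − 1)×1000 = (0.932406 − 1)×1000 = -67.594‰
f_A = (δ_mix − δ_B)/(δ_A − δ_B) = (-70.4 − (-67.594))/(-76.386 − (-67.594))
f_A = -2.806 / -8.792 = 0.3191

0.319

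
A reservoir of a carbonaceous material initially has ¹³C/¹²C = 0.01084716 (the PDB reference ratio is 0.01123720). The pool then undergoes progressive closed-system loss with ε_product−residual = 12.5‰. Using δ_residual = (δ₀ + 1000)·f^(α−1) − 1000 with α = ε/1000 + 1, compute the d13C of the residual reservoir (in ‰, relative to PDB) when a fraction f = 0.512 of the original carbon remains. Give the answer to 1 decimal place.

δ₀ = (0.01084716/0.01123720 − 1)×1000 = (0.965290 − 1)×1000 = -34.710‰
α − 1 = ε/1000 = 0.0125
f^(α−1) = 0.512^(0.0125) = 0.991667
δ_res = (-34.710 + 1000) × 0.991667 − 1000 = 957.247 − 1000 = -42.75‰

-42.8‰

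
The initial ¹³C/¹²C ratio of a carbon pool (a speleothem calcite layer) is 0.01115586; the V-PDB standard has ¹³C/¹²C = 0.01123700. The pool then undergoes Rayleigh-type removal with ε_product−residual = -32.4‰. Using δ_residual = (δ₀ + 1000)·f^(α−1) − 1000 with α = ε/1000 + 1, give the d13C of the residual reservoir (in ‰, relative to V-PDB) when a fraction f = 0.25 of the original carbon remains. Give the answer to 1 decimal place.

38.4‰

δ₀ = (0.01115586/0.01123700 − 1)×1000 = (0.992779 − 1)×1000 = -7.221‰
α − 1 = ε/1000 = -0.0324
f^(α−1) = 0.25^(-0.0324) = 1.045940
δ_res = (-7.221 + 1000) × 1.045940 − 1000 = 1038.387 − 1000 = 38.39‰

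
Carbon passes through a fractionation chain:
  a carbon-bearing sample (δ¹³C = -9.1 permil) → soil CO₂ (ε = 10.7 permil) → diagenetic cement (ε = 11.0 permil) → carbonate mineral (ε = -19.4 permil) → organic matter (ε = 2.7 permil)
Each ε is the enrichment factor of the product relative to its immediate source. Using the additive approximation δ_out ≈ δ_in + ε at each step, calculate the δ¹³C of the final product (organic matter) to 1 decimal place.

-4.1 permil

step 1: δ ≈ -9.1 + (10.7) = 1.6 permil
step 2: δ ≈ 1.6 + (11.0) = 12.6 permil
step 3: δ ≈ 12.6 + (-19.4) = -6.8 permil
step 4: δ ≈ -6.8 + (2.7) = -4.1 permil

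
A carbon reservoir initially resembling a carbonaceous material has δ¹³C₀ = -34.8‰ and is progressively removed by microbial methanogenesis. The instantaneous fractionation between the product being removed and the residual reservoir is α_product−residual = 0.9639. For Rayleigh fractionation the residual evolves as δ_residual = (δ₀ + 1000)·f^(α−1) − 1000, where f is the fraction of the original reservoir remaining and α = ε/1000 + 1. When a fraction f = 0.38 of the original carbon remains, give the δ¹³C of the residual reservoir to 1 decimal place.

-0.5‰

Rayleigh residual: δ_res = (δ₀ + 1000)·f^(α−1) − 1000
α − 1 = -0.03610
f^(α−1) = 0.38^(-0.03610) = 1.035547
δ_res = (-34.8 + 1000) × 1.035547 − 1000 = 999.510 − 1000 = -0.49‰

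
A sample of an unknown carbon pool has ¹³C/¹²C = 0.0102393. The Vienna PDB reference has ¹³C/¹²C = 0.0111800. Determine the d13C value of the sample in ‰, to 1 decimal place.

-84.1‰

d13C = (R_sample / R_standard − 1) × 1000
R_sample / R_standard = 0.0102393 / 0.0111800 = 0.915859
d13C = (0.915859 − 1) × 1000 = -84.14‰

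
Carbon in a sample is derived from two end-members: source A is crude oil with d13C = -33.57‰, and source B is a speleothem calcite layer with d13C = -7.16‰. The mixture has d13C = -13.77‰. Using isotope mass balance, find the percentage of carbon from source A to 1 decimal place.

25.0%

δ_mix = f_A·δ_A + (1 − f_A)·δ_B  ⇒  f_A = (δ_mix − δ_B)/(δ_A − δ_B)
f_A = (-13.77 − (-7.16)) / (-33.57 − (-7.16))
f_A = -6.61 / -26.41 = 0.2503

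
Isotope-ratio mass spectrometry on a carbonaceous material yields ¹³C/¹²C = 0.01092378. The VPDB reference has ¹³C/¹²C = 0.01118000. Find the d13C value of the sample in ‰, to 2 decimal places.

d13C = (R_sample / R_standard − 1) × 1000
R_sample / R_standard = 0.01092378 / 0.01118000 = 0.977082
d13C = (0.977082 − 1) × 1000 = -22.918‰

-22.92‰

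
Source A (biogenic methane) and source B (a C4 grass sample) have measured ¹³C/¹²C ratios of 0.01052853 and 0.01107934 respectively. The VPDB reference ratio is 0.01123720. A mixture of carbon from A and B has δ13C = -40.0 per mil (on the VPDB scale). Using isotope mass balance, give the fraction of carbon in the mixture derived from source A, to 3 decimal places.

0.529

δ_A = (0.01052853/0.01123720 − 1)×1000 = (0.936935 − 1)×1000 = -63.065 per mil
δ_B = (0.01107934/0.01123720 − 1)×1000 = (0.985952 − 1)×1000 = -14.048 per mil
f_A = (δ_mix − δ_B)/(δ_A − δ_B) = (-40.0 − (-14.048))/(-63.065 − (-14.048))
f_A = -25.952 / -49.017 = 0.5295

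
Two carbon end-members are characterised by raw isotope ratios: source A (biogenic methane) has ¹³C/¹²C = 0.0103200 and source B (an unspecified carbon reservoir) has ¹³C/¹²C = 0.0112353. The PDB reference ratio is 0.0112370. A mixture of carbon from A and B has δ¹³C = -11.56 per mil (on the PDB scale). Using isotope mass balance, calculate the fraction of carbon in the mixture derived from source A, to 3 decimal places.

0.140

δ_A = (0.0103200/0.0112370 − 1)×1000 = (0.918395 − 1)×1000 = -81.605 per mil
δ_B = (0.0112353/0.0112370 − 1)×1000 = (0.999849 − 1)×1000 = -0.151 per mil
f_A = (δ_mix − δ_B)/(δ_A − δ_B) = (-11.56 − (-0.151))/(-81.605 − (-0.151))
f_A = -11.409 / -81.454 = 0.1401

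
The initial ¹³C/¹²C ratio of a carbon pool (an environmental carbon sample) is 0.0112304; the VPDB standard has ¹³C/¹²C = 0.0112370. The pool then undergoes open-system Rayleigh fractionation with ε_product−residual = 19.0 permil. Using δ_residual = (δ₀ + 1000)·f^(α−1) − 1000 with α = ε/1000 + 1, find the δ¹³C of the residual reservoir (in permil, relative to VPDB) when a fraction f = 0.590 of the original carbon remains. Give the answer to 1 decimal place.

δ₀ = (0.0112304/0.0112370 − 1)×1000 = (0.999413 − 1)×1000 = -0.587 permil
α − 1 = ε/1000 = 0.0190
f^(α−1) = 0.590^(0.0190) = 0.990025
δ_res = (-0.587 + 1000) × 0.990025 − 1000 = 989.444 − 1000 = -10.56 permil

-10.6 permil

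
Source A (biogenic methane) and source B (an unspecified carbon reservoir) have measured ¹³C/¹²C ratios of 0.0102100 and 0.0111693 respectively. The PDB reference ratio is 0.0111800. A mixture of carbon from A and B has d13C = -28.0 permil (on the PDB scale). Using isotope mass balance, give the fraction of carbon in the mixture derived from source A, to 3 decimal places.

δ_A = (0.0102100/0.0111800 − 1)×1000 = (0.913238 − 1)×1000 = -86.762 permil
δ_B = (0.0111693/0.0111800 − 1)×1000 = (0.999043 − 1)×1000 = -0.957 permil
f_A = (δ_mix − δ_B)/(δ_A − δ_B) = (-28.0 − (-0.957))/(-86.762 − (-0.957))
f_A = -27.043 / -85.805 = 0.3152

0.315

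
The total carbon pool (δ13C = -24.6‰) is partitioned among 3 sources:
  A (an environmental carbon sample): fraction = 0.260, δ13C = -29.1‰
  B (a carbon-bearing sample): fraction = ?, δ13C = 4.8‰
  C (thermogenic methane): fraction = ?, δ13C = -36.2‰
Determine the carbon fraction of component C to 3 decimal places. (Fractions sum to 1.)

Let f_C and f_B be the unknown fractions; fractions sum to 1 so f_C + f_B = 0.740.
Mass balance: Σ fᵢ·δᵢ = δ_bulk ⇒ f_C·(-36.2) + f_B·(4.8) = -24.6 − (-7.566) = -17.034
Substitute f_B = 0.740 − f_C:
f_C·(-36.2 − 4.8) = -17.034 − 0.740×(4.8) = -20.586
f_C = -20.586 / -41.0 = 0.5021

0.502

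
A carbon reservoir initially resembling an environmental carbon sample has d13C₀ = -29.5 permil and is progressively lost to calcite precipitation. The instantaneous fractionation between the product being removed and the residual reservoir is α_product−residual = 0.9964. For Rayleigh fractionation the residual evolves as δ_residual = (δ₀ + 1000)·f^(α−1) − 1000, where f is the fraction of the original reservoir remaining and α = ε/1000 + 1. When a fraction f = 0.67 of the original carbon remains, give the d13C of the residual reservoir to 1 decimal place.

Rayleigh residual: δ_res = (δ₀ + 1000)·f^(α−1) − 1000
α − 1 = -0.00360
f^(α−1) = 0.67^(-0.00360) = 1.001443
δ_res = (-29.5 + 1000) × 1.001443 − 1000 = 971.900 − 1000 = -28.10 permil

-28.1 permil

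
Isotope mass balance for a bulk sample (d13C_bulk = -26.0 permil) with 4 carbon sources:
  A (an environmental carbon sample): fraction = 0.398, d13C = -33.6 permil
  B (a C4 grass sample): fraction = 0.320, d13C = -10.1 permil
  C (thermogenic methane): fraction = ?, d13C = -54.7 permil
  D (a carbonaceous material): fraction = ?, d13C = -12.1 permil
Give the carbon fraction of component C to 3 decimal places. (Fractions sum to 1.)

0.140

Let f_C and f_D be the unknown fractions; fractions sum to 1 so f_C + f_D = 0.282.
Mass balance: Σ fᵢ·δᵢ = δ_bulk ⇒ f_C·(-54.7) + f_D·(-12.1) = -26.0 − (-16.605) = -9.395
Substitute f_D = 0.282 − f_C:
f_C·(-54.7 − -12.1) = -9.395 − 0.282×(-12.1) = -5.983
f_C = -5.983 / -42.6 = 0.1404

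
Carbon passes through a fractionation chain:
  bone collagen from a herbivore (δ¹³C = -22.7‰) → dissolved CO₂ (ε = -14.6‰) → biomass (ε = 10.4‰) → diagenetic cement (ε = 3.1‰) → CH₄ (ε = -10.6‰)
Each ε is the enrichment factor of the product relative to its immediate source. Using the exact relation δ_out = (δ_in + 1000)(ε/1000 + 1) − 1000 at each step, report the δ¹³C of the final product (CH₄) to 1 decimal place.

-34.3‰

step 1: δ = (-22.70 + 1000)·(-14.6/1000 + 1) − 1000 = -36.97‰
step 2: δ = (-36.97 + 1000)·(10.4/1000 + 1) − 1000 = -26.95‰
step 3: δ = (-26.95 + 1000)·(3.1/1000 + 1) − 1000 = -23.94‰
step 4: δ = (-23.94 + 1000)·(-10.6/1000 + 1) − 1000 = -34.28‰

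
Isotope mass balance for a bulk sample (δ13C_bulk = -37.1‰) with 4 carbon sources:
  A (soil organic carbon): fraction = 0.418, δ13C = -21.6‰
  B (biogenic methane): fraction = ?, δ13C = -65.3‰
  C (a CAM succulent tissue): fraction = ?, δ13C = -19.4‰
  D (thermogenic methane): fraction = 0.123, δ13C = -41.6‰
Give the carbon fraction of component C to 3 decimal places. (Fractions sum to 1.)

0.153

Let f_C and f_B be the unknown fractions; fractions sum to 1 so f_C + f_B = 0.459.
Mass balance: Σ fᵢ·δᵢ = δ_bulk ⇒ f_C·(-19.4) + f_B·(-65.3) = -37.1 − (-14.146) = -22.954
Substitute f_B = 0.459 − f_C:
f_C·(-19.4 − -65.3) = -22.954 − 0.459×(-65.3) = 7.018
f_C = 7.018 / 45.9 = 0.1529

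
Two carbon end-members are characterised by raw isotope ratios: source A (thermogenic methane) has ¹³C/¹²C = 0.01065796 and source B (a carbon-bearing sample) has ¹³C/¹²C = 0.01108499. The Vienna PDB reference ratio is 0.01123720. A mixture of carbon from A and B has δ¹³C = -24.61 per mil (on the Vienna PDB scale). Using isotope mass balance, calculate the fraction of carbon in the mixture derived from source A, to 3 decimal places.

0.291

δ_A = (0.01065796/0.01123720 − 1)×1000 = (0.948453 − 1)×1000 = -51.547 per mil
δ_B = (0.01108499/0.01123720 − 1)×1000 = (0.986455 − 1)×1000 = -13.545 per mil
f_A = (δ_mix − δ_B)/(δ_A − δ_B) = (-24.61 − (-13.545))/(-51.547 − (-13.545))
f_A = -11.065 / -38.001 = 0.2912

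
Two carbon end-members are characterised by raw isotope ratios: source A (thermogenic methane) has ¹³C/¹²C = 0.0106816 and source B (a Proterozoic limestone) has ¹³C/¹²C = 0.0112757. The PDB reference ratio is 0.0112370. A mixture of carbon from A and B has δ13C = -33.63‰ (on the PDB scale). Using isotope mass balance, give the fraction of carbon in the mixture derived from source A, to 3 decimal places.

δ_A = (0.0106816/0.0112370 − 1)×1000 = (0.950574 − 1)×1000 = -49.426‰
δ_B = (0.0112757/0.0112370 − 1)×1000 = (1.003444 − 1)×1000 = 3.444‰
f_A = (δ_mix − δ_B)/(δ_A − δ_B) = (-33.63 − (3.444))/(-49.426 − (3.444))
f_A = -37.074 / -52.870 = 0.7012

0.701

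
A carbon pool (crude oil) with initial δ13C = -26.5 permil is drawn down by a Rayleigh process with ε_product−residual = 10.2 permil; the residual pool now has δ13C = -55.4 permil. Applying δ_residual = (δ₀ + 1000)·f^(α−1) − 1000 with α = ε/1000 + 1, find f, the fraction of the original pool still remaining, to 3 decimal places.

α − 1 = ε/1000 = 0.0102
(δ_res + 1000)/(δ₀ + 1000) = (-55.4 + 1000)/(-26.5 + 1000) = 944.6/973.5 = 0.970313
f = 0.970313^(1/0.0102) = exp(ln(0.970313)/0.0102) = exp(-0.03014/0.0102)
f = exp(-2.9545) = 0.0521

0.052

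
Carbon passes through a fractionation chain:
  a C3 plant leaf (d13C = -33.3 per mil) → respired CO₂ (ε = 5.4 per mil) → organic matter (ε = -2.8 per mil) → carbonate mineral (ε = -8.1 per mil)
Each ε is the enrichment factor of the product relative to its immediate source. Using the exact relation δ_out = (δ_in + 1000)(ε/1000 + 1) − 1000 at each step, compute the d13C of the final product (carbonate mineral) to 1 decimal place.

-38.7 per mil

step 1: δ = (-33.30 + 1000)·(5.4/1000 + 1) − 1000 = -28.08 per mil
step 2: δ = (-28.08 + 1000)·(-2.8/1000 + 1) − 1000 = -30.80 per mil
step 3: δ = (-30.80 + 1000)·(-8.1/1000 + 1) − 1000 = -38.65 per mil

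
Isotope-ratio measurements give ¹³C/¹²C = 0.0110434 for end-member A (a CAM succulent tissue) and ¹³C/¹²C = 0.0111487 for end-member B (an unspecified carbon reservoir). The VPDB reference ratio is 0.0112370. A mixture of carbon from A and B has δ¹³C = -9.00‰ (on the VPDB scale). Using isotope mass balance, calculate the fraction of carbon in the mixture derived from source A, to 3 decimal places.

0.122

δ_A = (0.0110434/0.0112370 − 1)×1000 = (0.982771 − 1)×1000 = -17.229‰
δ_B = (0.0111487/0.0112370 − 1)×1000 = (0.992142 − 1)×1000 = -7.858‰
f_A = (δ_mix − δ_B)/(δ_A − δ_B) = (-9.00 − (-7.858))/(-17.229 − (-7.858))
f_A = -1.142 / -9.371 = 0.1219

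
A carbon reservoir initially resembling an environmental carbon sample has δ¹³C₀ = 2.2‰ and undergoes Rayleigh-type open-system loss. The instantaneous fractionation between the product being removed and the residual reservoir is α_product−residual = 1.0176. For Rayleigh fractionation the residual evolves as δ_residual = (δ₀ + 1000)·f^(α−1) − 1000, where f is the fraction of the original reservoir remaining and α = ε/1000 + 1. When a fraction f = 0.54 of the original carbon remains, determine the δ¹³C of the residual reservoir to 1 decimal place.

-8.6‰

Rayleigh residual: δ_res = (δ₀ + 1000)·f^(α−1) − 1000
α − 1 = 0.01760
f^(α−1) = 0.54^(0.01760) = 0.989214
δ_res = (2.2 + 1000) × 0.989214 − 1000 = 991.390 − 1000 = -8.61‰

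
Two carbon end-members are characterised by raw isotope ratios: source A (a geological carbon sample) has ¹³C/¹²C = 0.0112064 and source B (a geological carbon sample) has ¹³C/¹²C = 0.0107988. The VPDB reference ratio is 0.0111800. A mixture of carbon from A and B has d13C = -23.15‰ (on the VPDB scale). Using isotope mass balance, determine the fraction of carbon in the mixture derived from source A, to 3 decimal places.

0.300

δ_A = (0.0112064/0.0111800 − 1)×1000 = (1.002361 − 1)×1000 = 2.361‰
δ_B = (0.0107988/0.0111800 − 1)×1000 = (0.965903 − 1)×1000 = -34.097‰
f_A = (δ_mix − δ_B)/(δ_A − δ_B) = (-23.15 − (-34.097))/(2.361 − (-34.097))
f_A = 10.947 / 36.458 = 0.3003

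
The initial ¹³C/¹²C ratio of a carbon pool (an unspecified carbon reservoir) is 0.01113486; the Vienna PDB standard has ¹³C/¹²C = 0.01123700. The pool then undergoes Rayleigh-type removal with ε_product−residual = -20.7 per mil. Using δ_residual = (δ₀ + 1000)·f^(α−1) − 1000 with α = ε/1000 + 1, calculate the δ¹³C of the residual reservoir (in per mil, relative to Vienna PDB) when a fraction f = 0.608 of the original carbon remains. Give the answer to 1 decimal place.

δ₀ = (0.01113486/0.01123700 − 1)×1000 = (0.990910 − 1)×1000 = -9.090 per mil
α − 1 = ε/1000 = -0.0207
f^(α−1) = 0.608^(-0.0207) = 1.010353
δ_res = (-9.090 + 1000) × 1.010353 − 1000 = 1001.169 − 1000 = 1.17 per mil

1.2 per mil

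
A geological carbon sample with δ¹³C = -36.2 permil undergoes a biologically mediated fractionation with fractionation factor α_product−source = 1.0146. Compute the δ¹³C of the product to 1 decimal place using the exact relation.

-22.1 permil

δ_product = (δ_source + 1000)·α − 1000
δ_product = (-36.2 + 1000) × 1.0146 − 1000
δ_product = 977.871 − 1000 = -22.13 permil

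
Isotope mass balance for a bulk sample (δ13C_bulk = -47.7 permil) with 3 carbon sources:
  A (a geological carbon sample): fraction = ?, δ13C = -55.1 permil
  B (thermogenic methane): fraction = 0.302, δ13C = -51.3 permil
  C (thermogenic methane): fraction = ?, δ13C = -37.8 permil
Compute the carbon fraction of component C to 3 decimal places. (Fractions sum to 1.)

0.361

Let f_C and f_A be the unknown fractions; fractions sum to 1 so f_C + f_A = 0.698.
Mass balance: Σ fᵢ·δᵢ = δ_bulk ⇒ f_C·(-37.8) + f_A·(-55.1) = -47.7 − (-15.493) = -32.207
Substitute f_A = 0.698 − f_C:
f_C·(-37.8 − -55.1) = -32.207 − 0.698×(-55.1) = 6.252
f_C = 6.252 / 17.3 = 0.3614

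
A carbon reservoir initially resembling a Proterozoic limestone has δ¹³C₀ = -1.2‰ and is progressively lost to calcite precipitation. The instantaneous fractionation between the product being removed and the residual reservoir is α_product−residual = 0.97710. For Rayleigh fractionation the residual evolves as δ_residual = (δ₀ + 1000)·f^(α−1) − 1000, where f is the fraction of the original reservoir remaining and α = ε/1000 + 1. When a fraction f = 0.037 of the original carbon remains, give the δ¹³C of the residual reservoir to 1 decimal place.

Rayleigh residual: δ_res = (δ₀ + 1000)·f^(α−1) − 1000
α − 1 = -0.02290
f^(α−1) = 0.037^(-0.02290) = 1.078421
δ_res = (-1.2 + 1000) × 1.078421 − 1000 = 1077.127 − 1000 = 77.13‰

77.1‰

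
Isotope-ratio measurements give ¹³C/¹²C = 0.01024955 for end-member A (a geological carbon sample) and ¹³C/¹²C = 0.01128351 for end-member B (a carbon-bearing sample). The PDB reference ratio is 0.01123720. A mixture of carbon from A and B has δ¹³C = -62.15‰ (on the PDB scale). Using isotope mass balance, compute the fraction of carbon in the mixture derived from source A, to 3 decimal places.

δ_A = (0.01024955/0.01123720 − 1)×1000 = (0.912109 − 1)×1000 = -87.891‰
δ_B = (0.01128351/0.01123720 − 1)×1000 = (1.004121 − 1)×1000 = 4.121‰
f_A = (δ_mix − δ_B)/(δ_A − δ_B) = (-62.15 − (4.121))/(-87.891 − (4.121))
f_A = -66.271 / -92.012 = 0.7202

0.720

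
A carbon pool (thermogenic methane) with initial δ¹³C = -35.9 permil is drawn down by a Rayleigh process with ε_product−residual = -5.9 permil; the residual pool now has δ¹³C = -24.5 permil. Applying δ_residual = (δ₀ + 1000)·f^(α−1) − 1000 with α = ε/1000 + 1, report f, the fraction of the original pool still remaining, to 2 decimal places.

α − 1 = ε/1000 = -0.0059
(δ_res + 1000)/(δ₀ + 1000) = (-24.5 + 1000)/(-35.9 + 1000) = 975.5/964.1 = 1.011824
f = 1.011824^(1/-0.0059) = exp(ln(1.011824)/-0.0059) = exp(0.01176/-0.0059)
f = exp(-1.9924) = 0.1364

0.14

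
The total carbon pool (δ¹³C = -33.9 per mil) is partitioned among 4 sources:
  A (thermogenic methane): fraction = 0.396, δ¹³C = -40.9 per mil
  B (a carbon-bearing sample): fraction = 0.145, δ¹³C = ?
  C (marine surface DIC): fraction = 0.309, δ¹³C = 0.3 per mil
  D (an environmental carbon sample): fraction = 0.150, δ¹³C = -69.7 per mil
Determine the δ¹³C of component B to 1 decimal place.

-50.6 per mil

Isotope mass balance: δ_bulk = Σ fᵢ·δᵢ.
-33.9 = 0.396×(-40.9) + 0.145×δ_B + 0.309×(0.3) + 0.150×(-69.7)
0.145·δ_B = -33.9 − (-26.559) = -7.341
δ_B = -7.341 / 0.145 = -50.63 per mil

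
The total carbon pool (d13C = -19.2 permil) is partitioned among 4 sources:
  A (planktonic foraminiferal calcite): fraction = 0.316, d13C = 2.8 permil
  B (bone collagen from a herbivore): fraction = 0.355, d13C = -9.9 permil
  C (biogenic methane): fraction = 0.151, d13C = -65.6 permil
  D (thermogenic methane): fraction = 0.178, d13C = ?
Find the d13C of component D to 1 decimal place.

-37.4 permil

Isotope mass balance: δ_bulk = Σ fᵢ·δᵢ.
-19.2 = 0.316×(2.8) + 0.355×(-9.9) + 0.151×(-65.6) + 0.178×δ_D
0.178·δ_D = -19.2 − (-12.535) = -6.665
δ_D = -6.665 / 0.178 = -37.44 permil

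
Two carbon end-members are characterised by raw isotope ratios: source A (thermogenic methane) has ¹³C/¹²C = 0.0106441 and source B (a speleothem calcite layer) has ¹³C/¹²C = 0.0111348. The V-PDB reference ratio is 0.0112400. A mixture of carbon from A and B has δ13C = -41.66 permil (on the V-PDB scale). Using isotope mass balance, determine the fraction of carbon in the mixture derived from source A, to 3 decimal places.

0.740

δ_A = (0.0106441/0.0112400 − 1)×1000 = (0.946984 − 1)×1000 = -53.016 permil
δ_B = (0.0111348/0.0112400 − 1)×1000 = (0.990641 − 1)×1000 = -9.359 permil
f_A = (δ_mix − δ_B)/(δ_A − δ_B) = (-41.66 − (-9.359))/(-53.016 − (-9.359))
f_A = -32.301 / -43.657 = 0.7399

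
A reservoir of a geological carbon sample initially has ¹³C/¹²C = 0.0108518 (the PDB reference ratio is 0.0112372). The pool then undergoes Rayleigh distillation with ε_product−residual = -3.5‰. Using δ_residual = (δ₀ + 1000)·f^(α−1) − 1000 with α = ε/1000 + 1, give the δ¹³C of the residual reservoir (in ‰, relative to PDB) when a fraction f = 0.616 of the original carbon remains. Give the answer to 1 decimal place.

δ₀ = (0.0108518/0.0112372 − 1)×1000 = (0.965703 − 1)×1000 = -34.297‰
α − 1 = ε/1000 = -0.0035
f^(α−1) = 0.616^(-0.0035) = 1.001697
δ_res = (-34.297 + 1000) × 1.001697 − 1000 = 967.342 − 1000 = -32.66‰

-32.7‰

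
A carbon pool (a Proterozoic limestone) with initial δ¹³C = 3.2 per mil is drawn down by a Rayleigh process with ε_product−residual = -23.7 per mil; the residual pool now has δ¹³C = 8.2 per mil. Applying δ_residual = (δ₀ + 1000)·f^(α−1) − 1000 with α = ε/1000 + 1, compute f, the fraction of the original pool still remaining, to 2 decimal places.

α − 1 = ε/1000 = -0.0237
(δ_res + 1000)/(δ₀ + 1000) = (8.2 + 1000)/(3.2 + 1000) = 1008.2/1003.2 = 1.004984
f = 1.004984^(1/-0.0237) = exp(ln(1.004984)/-0.0237) = exp(0.00497/-0.0237)
f = exp(-0.2098) = 0.8108

0.81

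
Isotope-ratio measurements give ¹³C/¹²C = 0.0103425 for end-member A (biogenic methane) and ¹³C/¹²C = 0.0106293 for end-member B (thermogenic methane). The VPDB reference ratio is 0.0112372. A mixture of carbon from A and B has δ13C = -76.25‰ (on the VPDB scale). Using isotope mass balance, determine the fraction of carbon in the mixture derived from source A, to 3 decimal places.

δ_A = (0.0103425/0.0112372 − 1)×1000 = (0.920381 − 1)×1000 = -79.619‰
δ_B = (0.0106293/0.0112372 − 1)×1000 = (0.945903 − 1)×1000 = -54.097‰
f_A = (δ_mix − δ_B)/(δ_A − δ_B) = (-76.25 − (-54.097))/(-79.619 − (-54.097))
f_A = -22.153 / -25.522 = 0.8680

0.868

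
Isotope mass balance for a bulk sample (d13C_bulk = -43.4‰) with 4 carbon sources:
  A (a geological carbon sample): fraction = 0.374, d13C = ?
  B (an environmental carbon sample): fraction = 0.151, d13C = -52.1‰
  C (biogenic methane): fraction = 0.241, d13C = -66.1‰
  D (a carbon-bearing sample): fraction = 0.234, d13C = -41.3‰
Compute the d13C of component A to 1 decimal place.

Isotope mass balance: δ_bulk = Σ fᵢ·δᵢ.
-43.4 = 0.374×δ_A + 0.151×(-52.1) + 0.241×(-66.1) + 0.234×(-41.3)
0.374·δ_A = -43.4 − (-33.461) = -9.939
δ_A = -9.939 / 0.374 = -26.57‰

-26.6‰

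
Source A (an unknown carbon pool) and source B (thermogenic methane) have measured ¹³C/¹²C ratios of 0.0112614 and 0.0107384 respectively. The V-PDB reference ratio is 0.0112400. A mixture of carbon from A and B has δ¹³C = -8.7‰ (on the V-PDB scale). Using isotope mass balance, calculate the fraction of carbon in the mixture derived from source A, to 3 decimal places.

δ_A = (0.0112614/0.0112400 − 1)×1000 = (1.001904 − 1)×1000 = 1.904‰
δ_B = (0.0107384/0.0112400 − 1)×1000 = (0.955374 − 1)×1000 = -44.626‰
f_A = (δ_mix − δ_B)/(δ_A − δ_B) = (-8.7 − (-44.626))/(1.904 − (-44.626))
f_A = 35.926 / 46.530 = 0.7721

0.772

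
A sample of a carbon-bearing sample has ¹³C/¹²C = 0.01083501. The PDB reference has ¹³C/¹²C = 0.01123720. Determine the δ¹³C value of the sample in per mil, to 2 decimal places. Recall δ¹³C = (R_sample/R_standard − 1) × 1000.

-35.79 per mil

δ¹³C = (R_sample / R_standard − 1) × 1000
R_sample / R_standard = 0.01083501 / 0.01123720 = 0.964209
δ¹³C = (0.964209 − 1) × 1000 = -35.791 per mil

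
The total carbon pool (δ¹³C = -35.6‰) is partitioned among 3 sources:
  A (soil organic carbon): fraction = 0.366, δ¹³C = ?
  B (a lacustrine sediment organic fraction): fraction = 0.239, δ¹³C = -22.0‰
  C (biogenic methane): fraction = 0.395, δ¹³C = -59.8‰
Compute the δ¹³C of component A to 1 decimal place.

Isotope mass balance: δ_bulk = Σ fᵢ·δᵢ.
-35.6 = 0.366×δ_A + 0.239×(-22.0) + 0.395×(-59.8)
0.366·δ_A = -35.6 − (-28.879) = -6.721
δ_A = -6.721 / 0.366 = -18.36‰

-18.4‰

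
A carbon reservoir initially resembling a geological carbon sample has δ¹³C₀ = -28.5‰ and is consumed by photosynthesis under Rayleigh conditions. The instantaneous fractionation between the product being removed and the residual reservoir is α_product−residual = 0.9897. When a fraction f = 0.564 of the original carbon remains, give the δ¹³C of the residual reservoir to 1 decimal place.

Rayleigh residual: δ_res = (δ₀ + 1000)·f^(α−1) − 1000
α − 1 = -0.01030
f^(α−1) = 0.564^(-0.01030) = 1.005916
δ_res = (-28.5 + 1000) × 1.005916 − 1000 = 977.248 − 1000 = -22.75‰

-22.8‰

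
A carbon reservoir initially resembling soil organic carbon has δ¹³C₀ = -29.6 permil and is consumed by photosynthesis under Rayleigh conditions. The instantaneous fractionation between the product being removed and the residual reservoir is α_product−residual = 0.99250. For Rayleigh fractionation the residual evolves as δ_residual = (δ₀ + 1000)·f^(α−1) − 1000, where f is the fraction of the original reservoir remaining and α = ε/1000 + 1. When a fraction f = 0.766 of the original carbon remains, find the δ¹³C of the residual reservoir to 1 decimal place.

-27.7 permil

Rayleigh residual: δ_res = (δ₀ + 1000)·f^(α−1) − 1000
α − 1 = -0.00750
f^(α−1) = 0.766^(-0.00750) = 1.002001
δ_res = (-29.6 + 1000) × 1.002001 − 1000 = 972.342 − 1000 = -27.66 permil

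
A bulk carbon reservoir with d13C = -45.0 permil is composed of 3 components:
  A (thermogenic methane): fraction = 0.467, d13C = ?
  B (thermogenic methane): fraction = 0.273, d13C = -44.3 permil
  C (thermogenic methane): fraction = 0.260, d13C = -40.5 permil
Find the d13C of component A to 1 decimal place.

-47.9 permil

Isotope mass balance: δ_bulk = Σ fᵢ·δᵢ.
-45.0 = 0.467×δ_A + 0.273×(-44.3) + 0.260×(-40.5)
0.467·δ_A = -45.0 − (-22.624) = -22.376
δ_A = -22.376 / 0.467 = -47.91 permil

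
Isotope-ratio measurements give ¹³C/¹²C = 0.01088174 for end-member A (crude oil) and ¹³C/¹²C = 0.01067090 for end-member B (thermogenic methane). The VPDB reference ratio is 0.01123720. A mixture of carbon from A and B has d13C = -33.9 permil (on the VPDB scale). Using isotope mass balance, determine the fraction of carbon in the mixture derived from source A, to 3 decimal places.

0.879

δ_A = (0.01088174/0.01123720 − 1)×1000 = (0.968368 − 1)×1000 = -31.632 permil
δ_B = (0.01067090/0.01123720 − 1)×1000 = (0.949605 − 1)×1000 = -50.395 permil
f_A = (δ_mix − δ_B)/(δ_A − δ_B) = (-33.9 − (-50.395))/(-31.632 − (-50.395))
f_A = 16.495 / 18.763 = 0.8791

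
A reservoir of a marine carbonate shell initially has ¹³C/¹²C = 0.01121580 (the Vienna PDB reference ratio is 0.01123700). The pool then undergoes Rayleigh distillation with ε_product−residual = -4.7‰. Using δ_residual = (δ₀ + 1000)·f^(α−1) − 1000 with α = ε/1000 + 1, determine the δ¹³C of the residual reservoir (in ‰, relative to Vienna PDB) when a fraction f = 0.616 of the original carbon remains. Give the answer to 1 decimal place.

0.4‰

δ₀ = (0.01121580/0.01123700 − 1)×1000 = (0.998113 − 1)×1000 = -1.887‰
α − 1 = ε/1000 = -0.0047
f^(α−1) = 0.616^(-0.0047) = 1.002280
δ_res = (-1.887 + 1000) × 1.002280 − 1000 = 1000.389 − 1000 = 0.39‰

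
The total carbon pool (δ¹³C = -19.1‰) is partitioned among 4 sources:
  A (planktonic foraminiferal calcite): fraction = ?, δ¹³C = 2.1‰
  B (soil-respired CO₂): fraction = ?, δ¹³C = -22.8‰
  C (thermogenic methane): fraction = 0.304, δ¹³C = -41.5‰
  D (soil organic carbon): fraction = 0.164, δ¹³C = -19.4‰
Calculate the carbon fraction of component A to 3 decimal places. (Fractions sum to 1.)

Let f_A and f_B be the unknown fractions; fractions sum to 1 so f_A + f_B = 0.532.
Mass balance: Σ fᵢ·δᵢ = δ_bulk ⇒ f_A·(2.1) + f_B·(-22.8) = -19.1 − (-15.798) = -3.302
Substitute f_B = 0.532 − f_A:
f_A·(2.1 − -22.8) = -3.302 − 0.532×(-22.8) = 8.827
f_A = 8.827 / 24.9 = 0.3545

0.355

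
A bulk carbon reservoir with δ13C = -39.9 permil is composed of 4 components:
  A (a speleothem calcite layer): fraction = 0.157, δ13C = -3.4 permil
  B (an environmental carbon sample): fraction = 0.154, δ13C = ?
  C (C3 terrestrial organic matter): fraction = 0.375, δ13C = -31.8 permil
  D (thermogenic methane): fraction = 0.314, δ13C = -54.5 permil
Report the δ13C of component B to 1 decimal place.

-67.1 permil

Isotope mass balance: δ_bulk = Σ fᵢ·δᵢ.
-39.9 = 0.157×(-3.4) + 0.154×δ_B + 0.375×(-31.8) + 0.314×(-54.5)
0.154·δ_B = -39.9 − (-29.572) = -10.328
δ_B = -10.328 / 0.154 = -67.07 permil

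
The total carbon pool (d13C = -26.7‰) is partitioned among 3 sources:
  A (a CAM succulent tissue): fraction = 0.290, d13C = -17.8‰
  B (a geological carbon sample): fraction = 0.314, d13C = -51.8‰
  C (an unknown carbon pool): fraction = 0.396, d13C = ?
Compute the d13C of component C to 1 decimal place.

-13.3‰

Isotope mass balance: δ_bulk = Σ fᵢ·δᵢ.
-26.7 = 0.290×(-17.8) + 0.314×(-51.8) + 0.396×δ_C
0.396·δ_C = -26.7 − (-21.427) = -5.273
δ_C = -5.273 / 0.396 = -13.32‰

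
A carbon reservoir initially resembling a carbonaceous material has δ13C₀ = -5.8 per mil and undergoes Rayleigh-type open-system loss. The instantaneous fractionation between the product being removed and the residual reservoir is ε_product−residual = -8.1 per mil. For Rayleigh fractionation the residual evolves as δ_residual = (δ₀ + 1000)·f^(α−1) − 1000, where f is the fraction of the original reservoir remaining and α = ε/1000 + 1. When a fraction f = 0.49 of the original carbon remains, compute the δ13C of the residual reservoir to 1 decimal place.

Rayleigh residual: δ_res = (δ₀ + 1000)·f^(α−1) − 1000
α = ε/1000 + 1 = 0.99190, so α − 1 = -0.00810
f^(α−1) = 0.49^(-0.00810) = 1.005795
δ_res = (-5.8 + 1000) × 1.005795 − 1000 = 999.961 − 1000 = -0.04 per mil

0.0 per mil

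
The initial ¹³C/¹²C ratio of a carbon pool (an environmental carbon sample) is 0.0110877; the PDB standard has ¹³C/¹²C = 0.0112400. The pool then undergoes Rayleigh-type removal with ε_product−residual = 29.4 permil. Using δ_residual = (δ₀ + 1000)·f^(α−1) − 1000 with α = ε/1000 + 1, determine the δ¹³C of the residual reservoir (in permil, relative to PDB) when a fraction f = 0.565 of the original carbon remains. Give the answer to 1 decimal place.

-30.0 permil

δ₀ = (0.0110877/0.0112400 − 1)×1000 = (0.986450 − 1)×1000 = -13.550 permil
α − 1 = ε/1000 = 0.0294
f^(α−1) = 0.565^(0.0294) = 0.983355
δ_res = (-13.550 + 1000) × 0.983355 − 1000 = 970.030 − 1000 = -29.97 permil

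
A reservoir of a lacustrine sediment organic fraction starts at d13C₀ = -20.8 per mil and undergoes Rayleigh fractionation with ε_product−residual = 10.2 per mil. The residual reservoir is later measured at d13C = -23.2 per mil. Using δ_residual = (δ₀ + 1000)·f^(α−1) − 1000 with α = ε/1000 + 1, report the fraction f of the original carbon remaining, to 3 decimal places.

0.786

α − 1 = ε/1000 = 0.0102
(δ_res + 1000)/(δ₀ + 1000) = (-23.2 + 1000)/(-20.8 + 1000) = 976.8/979.2 = 0.997549
f = 0.997549^(1/0.0102) = exp(ln(0.997549)/0.0102) = exp(-0.00245/0.0102)
f = exp(-0.2406) = 0.7862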